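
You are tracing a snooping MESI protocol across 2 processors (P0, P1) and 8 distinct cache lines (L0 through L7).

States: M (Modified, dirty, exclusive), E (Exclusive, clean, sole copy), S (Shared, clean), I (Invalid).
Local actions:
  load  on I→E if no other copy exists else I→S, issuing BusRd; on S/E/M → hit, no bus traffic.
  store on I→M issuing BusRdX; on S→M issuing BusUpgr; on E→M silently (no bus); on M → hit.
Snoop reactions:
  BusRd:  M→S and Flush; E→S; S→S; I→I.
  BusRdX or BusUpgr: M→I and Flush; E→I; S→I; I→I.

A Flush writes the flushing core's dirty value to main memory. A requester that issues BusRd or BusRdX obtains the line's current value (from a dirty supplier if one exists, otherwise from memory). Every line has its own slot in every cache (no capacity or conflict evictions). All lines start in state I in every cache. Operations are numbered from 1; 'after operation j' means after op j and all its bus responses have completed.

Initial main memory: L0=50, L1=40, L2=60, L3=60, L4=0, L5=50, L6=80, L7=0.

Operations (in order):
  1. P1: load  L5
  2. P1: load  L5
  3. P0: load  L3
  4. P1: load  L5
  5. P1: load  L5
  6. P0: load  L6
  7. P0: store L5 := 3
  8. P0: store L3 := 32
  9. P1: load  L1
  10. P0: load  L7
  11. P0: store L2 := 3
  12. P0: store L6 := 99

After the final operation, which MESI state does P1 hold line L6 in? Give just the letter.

step 1: P1: load  L5  ⟶  IE  (L5)  txn=BusRd  M[L5]=50
step 2: P1: load  L5  ⟶  IE  (L5)  txn=∅  M[L5]=50
step 3: P0: load  L3  ⟶  EI  (L3)  txn=BusRd  M[L3]=60
step 4: P1: load  L5  ⟶  IE  (L5)  txn=∅  M[L5]=50
step 5: P1: load  L5  ⟶  IE  (L5)  txn=∅  M[L5]=50
step 6: P0: load  L6  ⟶  EI  (L6)  txn=BusRd  M[L6]=80
step 7: P0: store L5 := 3  ⟶  MI  (L5)  txn=BusRdX  M[L5]=50
step 8: P0: store L3 := 32  ⟶  MI  (L3)  txn=∅  M[L3]=60
step 9: P1: load  L1  ⟶  IE  (L1)  txn=BusRd  M[L1]=40
step 10: P0: load  L7  ⟶  EI  (L7)  txn=BusRd  M[L7]=0
step 11: P0: store L2 := 3  ⟶  MI  (L2)  txn=BusRdX  M[L2]=60
step 12: P0: store L6 := 99  ⟶  MI  (L6)  txn=∅  M[L6]=80

state = I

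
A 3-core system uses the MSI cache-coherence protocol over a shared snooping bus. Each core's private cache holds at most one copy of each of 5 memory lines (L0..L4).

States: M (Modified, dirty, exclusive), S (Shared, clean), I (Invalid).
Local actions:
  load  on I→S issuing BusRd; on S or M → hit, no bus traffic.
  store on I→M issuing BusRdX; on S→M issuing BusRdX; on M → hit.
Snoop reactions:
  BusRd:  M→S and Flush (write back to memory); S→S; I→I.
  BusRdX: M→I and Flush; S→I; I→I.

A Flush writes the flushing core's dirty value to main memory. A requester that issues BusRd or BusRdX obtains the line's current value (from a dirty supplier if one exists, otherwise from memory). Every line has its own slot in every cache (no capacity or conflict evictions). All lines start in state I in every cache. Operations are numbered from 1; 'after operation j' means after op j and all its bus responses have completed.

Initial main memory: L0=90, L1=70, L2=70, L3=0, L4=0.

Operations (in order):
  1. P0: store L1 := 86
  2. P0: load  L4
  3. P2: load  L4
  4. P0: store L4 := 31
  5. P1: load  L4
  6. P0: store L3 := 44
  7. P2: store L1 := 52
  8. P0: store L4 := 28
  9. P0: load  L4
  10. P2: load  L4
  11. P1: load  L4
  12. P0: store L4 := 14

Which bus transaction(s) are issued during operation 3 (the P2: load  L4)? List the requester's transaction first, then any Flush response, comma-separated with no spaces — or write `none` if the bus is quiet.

1. P0: store L1 := 86  bus=[BusRdX]  L1: P0=M P1=I P2=I  mem[L1]=70
2. P0: load  L4  bus=[BusRd]  L4: P0=S P1=I P2=I  mem[L4]=0
3. P2: load  L4  bus=[BusRd]  L4: P0=S P1=I P2=S  mem[L4]=0
4. P0: store L4 := 31  bus=[BusRdX]  L4: P0=M P1=I P2=I  mem[L4]=0
5. P1: load  L4  bus=[BusRd,Flush]  L4: P0=S P1=S P2=I  mem[L4]=31
6. P0: store L3 := 44  bus=[BusRdX]  L3: P0=M P1=I P2=I  mem[L3]=0
7. P2: store L1 := 52  bus=[BusRdX,Flush]  L1: P0=I P1=I P2=M  mem[L1]=86
8. P0: store L4 := 28  bus=[BusRdX]  L4: P0=M P1=I P2=I  mem[L4]=31
9. P0: load  L4  bus=[-]  L4: P0=M P1=I P2=I  mem[L4]=31
10. P2: load  L4  bus=[BusRd,Flush]  L4: P0=S P1=I P2=S  mem[L4]=28
11. P1: load  L4  bus=[BusRd]  L4: P0=S P1=S P2=S  mem[L4]=28
12. P0: store L4 := 14  bus=[BusRdX]  L4: P0=M P1=I P2=I  mem[L4]=28

bus = BusRd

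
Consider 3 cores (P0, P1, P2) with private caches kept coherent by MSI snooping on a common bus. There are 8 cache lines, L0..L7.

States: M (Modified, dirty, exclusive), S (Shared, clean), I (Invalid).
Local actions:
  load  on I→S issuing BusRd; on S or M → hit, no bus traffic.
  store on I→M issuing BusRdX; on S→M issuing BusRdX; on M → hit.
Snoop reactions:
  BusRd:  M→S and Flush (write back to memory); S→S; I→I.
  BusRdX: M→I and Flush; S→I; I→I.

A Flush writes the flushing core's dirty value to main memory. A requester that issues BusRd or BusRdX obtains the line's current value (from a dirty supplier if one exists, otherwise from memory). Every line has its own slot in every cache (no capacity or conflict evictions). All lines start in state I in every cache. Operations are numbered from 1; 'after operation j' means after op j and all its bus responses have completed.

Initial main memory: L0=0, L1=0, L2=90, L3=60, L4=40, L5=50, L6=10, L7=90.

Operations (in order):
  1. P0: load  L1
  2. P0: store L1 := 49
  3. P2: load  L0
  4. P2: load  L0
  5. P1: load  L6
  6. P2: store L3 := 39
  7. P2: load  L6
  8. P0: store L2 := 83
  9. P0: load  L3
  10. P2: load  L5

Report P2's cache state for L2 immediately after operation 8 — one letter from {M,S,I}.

step 1: P0: load  L1  ⟶  SII  (L1)  txn=BusRd  M[L1]=0
step 2: P0: store L1 := 49  ⟶  MII  (L1)  txn=BusRdX  M[L1]=0
step 3: P2: load  L0  ⟶  IIS  (L0)  txn=BusRd  M[L0]=0
step 4: P2: load  L0  ⟶  IIS  (L0)  txn=∅  M[L0]=0
step 5: P1: load  L6  ⟶  ISI  (L6)  txn=BusRd  M[L6]=10
step 6: P2: store L3 := 39  ⟶  IIM  (L3)  txn=BusRdX  M[L3]=60
step 7: P2: load  L6  ⟶  ISS  (L6)  txn=BusRd  M[L6]=10
step 8: P0: store L2 := 83  ⟶  MII  (L2)  txn=BusRdX  M[L2]=90
step 9: P0: load  L3  ⟶  SIS  (L3)  txn=BusRd+Flush  M[L3]=39
step 10: P2: load  L5  ⟶  IIS  (L5)  txn=BusRd  M[L5]=50

state = I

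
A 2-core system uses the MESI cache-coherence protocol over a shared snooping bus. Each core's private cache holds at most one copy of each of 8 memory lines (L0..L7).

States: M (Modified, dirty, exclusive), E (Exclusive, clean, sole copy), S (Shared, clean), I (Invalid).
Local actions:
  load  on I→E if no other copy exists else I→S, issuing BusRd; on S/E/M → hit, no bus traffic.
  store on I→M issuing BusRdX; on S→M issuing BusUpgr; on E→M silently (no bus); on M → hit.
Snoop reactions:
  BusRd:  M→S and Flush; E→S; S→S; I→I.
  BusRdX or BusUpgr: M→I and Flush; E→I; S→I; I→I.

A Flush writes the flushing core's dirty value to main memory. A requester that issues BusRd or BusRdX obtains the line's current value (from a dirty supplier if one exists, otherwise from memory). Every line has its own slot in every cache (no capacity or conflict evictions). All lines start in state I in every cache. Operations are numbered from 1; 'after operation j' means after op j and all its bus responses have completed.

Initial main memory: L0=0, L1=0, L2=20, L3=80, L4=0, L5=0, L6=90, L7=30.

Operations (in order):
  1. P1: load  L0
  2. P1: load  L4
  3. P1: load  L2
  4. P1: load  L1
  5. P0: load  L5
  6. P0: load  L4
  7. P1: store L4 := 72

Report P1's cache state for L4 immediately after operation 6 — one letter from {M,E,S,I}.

state = S

step 1: P1: load  L0  ⟶  IE  (L0)  txn=BusRd  M[L0]=0
step 2: P1: load  L4  ⟶  IE  (L4)  txn=BusRd  M[L4]=0
step 3: P1: load  L2  ⟶  IE  (L2)  txn=BusRd  M[L2]=20
step 4: P1: load  L1  ⟶  IE  (L1)  txn=BusRd  M[L1]=0
step 5: P0: load  L5  ⟶  EI  (L5)  txn=BusRd  M[L5]=0
step 6: P0: load  L4  ⟶  SS  (L4)  txn=BusRd  M[L4]=0
step 7: P1: store L4 := 72  ⟶  IM  (L4)  txn=BusUpgr  M[L4]=0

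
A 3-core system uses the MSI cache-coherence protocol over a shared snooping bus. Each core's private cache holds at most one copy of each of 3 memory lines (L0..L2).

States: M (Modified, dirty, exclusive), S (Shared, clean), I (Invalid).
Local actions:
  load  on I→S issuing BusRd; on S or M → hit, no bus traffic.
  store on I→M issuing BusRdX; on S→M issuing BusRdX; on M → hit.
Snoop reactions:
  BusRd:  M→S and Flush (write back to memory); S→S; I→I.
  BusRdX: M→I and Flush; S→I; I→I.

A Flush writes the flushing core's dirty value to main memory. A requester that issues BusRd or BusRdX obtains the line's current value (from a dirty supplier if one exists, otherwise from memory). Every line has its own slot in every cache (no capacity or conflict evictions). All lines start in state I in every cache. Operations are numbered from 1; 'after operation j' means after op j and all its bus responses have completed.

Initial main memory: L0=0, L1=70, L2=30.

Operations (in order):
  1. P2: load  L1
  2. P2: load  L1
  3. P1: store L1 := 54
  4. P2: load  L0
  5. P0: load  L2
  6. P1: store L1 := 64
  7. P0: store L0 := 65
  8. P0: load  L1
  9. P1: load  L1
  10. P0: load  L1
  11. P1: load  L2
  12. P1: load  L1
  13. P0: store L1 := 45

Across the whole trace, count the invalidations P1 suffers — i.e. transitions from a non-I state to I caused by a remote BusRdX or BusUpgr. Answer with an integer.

[1] P2: load  L1 | P0:I, P1:I, P2:S(70) | bus: BusRd
[2] P2: load  L1 | P0:I, P1:I, P2:S(70) | bus: none
[3] P1: store L1 := 54 | P0:I, P1:M(54), P2:I | bus: BusRdX
[4] P2: load  L0 | P0:I, P1:I, P2:S(0) | bus: BusRd
[5] P0: load  L2 | P0:S(30), P1:I, P2:I | bus: BusRd
[6] P1: store L1 := 64 | P0:I, P1:M(64), P2:I | bus: none
[7] P0: store L0 := 65 | P0:M(65), P1:I, P2:I | bus: BusRdX
[8] P0: load  L1 | P0:S(64), P1:S(64), P2:I | bus: BusRd,Flush
[9] P1: load  L1 | P0:S(64), P1:S(64), P2:I | bus: none
[10] P0: load  L1 | P0:S(64), P1:S(64), P2:I | bus: none
[11] P1: load  L2 | P0:S(30), P1:S(30), P2:I | bus: BusRd
[12] P1: load  L1 | P0:S(64), P1:S(64), P2:I | bus: none
[13] P0: store L1 := 45 | P0:M(45), P1:I, P2:I | bus: BusRdX

invalidations = 1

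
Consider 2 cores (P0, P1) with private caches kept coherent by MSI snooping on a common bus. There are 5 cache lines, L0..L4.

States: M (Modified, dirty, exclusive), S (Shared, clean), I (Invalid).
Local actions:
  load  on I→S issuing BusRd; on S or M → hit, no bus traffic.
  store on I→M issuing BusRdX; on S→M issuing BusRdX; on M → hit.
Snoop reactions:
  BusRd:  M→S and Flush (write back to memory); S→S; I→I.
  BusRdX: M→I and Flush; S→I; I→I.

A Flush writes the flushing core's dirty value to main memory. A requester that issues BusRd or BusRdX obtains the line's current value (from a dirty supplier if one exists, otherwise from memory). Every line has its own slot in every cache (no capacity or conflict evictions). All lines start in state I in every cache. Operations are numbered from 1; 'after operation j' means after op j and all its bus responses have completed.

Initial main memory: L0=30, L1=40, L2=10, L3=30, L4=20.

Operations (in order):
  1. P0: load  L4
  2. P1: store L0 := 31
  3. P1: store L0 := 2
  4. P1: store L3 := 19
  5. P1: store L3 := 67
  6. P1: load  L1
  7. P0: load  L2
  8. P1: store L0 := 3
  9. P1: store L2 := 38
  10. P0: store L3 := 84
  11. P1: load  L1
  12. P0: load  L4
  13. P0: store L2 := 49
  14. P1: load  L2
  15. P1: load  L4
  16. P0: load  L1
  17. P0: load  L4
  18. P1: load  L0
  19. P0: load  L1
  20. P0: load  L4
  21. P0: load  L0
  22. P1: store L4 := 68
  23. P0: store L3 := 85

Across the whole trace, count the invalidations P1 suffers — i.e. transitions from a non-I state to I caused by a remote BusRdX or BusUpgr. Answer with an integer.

invalidations = 2

1. P0: load  L4  bus=[BusRd]  L4: P0=S P1=I  mem[L4]=20
2. P1: store L0 := 31  bus=[BusRdX]  L0: P0=I P1=M  mem[L0]=30
3. P1: store L0 := 2  bus=[-]  L0: P0=I P1=M  mem[L0]=30
4. P1: store L3 := 19  bus=[BusRdX]  L3: P0=I P1=M  mem[L3]=30
5. P1: store L3 := 67  bus=[-]  L3: P0=I P1=M  mem[L3]=30
6. P1: load  L1  bus=[BusRd]  L1: P0=I P1=S  mem[L1]=40
7. P0: load  L2  bus=[BusRd]  L2: P0=S P1=I  mem[L2]=10
8. P1: store L0 := 3  bus=[-]  L0: P0=I P1=M  mem[L0]=30
9. P1: store L2 := 38  bus=[BusRdX]  L2: P0=I P1=M  mem[L2]=10
10. P0: store L3 := 84  bus=[BusRdX,Flush]  L3: P0=M P1=I  mem[L3]=67
11. P1: load  L1  bus=[-]  L1: P0=I P1=S  mem[L1]=40
12. P0: load  L4  bus=[-]  L4: P0=S P1=I  mem[L4]=20
13. P0: store L2 := 49  bus=[BusRdX,Flush]  L2: P0=M P1=I  mem[L2]=38
14. P1: load  L2  bus=[BusRd,Flush]  L2: P0=S P1=S  mem[L2]=49
15. P1: load  L4  bus=[BusRd]  L4: P0=S P1=S  mem[L4]=20
16. P0: load  L1  bus=[BusRd]  L1: P0=S P1=S  mem[L1]=40
17. P0: load  L4  bus=[-]  L4: P0=S P1=S  mem[L4]=20
18. P1: load  L0  bus=[-]  L0: P0=I P1=M  mem[L0]=30
19. P0: load  L1  bus=[-]  L1: P0=S P1=S  mem[L1]=40
20. P0: load  L4  bus=[-]  L4: P0=S P1=S  mem[L4]=20
21. P0: load  L0  bus=[BusRd,Flush]  L0: P0=S P1=S  mem[L0]=3
22. P1: store L4 := 68  bus=[BusRdX]  L4: P0=I P1=M  mem[L4]=20
23. P0: store L3 := 85  bus=[-]  L3: P0=M P1=I  mem[L3]=67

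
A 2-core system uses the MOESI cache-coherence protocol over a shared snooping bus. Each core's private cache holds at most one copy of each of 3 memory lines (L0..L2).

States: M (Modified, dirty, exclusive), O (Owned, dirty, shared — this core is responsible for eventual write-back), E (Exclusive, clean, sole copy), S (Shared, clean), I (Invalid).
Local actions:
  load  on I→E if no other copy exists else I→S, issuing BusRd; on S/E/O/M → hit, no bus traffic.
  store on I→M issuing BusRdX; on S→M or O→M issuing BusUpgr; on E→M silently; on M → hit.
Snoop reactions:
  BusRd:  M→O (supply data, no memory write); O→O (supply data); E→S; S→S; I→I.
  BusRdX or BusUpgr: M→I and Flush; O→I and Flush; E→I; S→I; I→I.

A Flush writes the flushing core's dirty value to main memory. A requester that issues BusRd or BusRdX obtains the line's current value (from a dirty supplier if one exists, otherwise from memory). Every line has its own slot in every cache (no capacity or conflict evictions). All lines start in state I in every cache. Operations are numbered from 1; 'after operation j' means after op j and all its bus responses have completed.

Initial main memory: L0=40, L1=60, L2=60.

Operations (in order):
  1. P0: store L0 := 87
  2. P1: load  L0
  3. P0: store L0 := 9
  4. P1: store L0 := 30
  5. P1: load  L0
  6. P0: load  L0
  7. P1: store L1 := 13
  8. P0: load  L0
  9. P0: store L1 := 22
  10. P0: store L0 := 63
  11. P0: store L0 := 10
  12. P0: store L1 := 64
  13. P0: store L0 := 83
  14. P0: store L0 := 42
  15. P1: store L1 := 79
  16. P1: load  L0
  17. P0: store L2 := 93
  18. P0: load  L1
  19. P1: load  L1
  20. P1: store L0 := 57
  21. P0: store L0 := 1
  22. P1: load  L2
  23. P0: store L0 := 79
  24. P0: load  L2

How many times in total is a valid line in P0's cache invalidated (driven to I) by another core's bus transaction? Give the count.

[1] P0: store L0 := 87 | P0:M(87), P1:I | bus: BusRdX
[2] P1: load  L0 | P0:O(87), P1:S(87) | bus: BusRd
[3] P0: store L0 := 9 | P0:M(9), P1:I | bus: BusUpgr
[4] P1: store L0 := 30 | P0:I, P1:M(30) | bus: BusRdX,Flush
[5] P1: load  L0 | P0:I, P1:M(30) | bus: none
[6] P0: load  L0 | P0:S(30), P1:O(30) | bus: BusRd
[7] P1: store L1 := 13 | P0:I, P1:M(13) | bus: BusRdX
[8] P0: load  L0 | P0:S(30), P1:O(30) | bus: none
[9] P0: store L1 := 22 | P0:M(22), P1:I | bus: BusRdX,Flush
[10] P0: store L0 := 63 | P0:M(63), P1:I | bus: BusUpgr,Flush
[11] P0: store L0 := 10 | P0:M(10), P1:I | bus: none
[12] P0: store L1 := 64 | P0:M(64), P1:I | bus: none
[13] P0: store L0 := 83 | P0:M(83), P1:I | bus: none
[14] P0: store L0 := 42 | P0:M(42), P1:I | bus: none
[15] P1: store L1 := 79 | P0:I, P1:M(79) | bus: BusRdX,Flush
[16] P1: load  L0 | P0:O(42), P1:S(42) | bus: BusRd
[17] P0: store L2 := 93 | P0:M(93), P1:I | bus: BusRdX
[18] P0: load  L1 | P0:S(79), P1:O(79) | bus: BusRd
[19] P1: load  L1 | P0:S(79), P1:O(79) | bus: none
[20] P1: store L0 := 57 | P0:I, P1:M(57) | bus: BusUpgr,Flush
[21] P0: store L0 := 1 | P0:M(1), P1:I | bus: BusRdX,Flush
[22] P1: load  L2 | P0:O(93), P1:S(93) | bus: BusRd
[23] P0: store L0 := 79 | P0:M(79), P1:I | bus: none
[24] P0: load  L2 | P0:O(93), P1:S(93) | bus: none

invalidations = 3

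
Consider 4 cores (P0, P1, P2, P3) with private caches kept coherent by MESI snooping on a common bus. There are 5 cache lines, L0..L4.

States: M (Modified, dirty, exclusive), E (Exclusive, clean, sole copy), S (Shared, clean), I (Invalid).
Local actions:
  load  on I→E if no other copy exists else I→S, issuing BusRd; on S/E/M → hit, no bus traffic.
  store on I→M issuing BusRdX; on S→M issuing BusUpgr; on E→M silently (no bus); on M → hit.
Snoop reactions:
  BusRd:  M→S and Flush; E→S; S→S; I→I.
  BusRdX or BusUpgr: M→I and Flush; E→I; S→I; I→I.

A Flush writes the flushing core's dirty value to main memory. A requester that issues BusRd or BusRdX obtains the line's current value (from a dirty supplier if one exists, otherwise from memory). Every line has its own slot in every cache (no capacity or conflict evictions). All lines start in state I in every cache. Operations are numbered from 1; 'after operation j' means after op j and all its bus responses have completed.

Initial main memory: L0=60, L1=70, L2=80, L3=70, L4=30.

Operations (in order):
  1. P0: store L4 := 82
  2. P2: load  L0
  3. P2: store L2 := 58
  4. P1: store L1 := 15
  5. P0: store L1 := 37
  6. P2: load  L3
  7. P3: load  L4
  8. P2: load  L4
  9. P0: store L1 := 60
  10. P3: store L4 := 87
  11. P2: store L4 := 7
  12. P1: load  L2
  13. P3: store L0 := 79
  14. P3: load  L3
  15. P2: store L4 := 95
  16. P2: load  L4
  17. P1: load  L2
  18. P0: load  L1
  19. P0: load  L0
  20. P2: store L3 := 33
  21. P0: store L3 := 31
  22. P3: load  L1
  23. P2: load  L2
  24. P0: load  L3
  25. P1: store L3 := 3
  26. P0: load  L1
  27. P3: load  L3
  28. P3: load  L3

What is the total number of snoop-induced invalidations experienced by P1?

step 1: P0: store L4 := 82  ⟶  MIII  (L4)  txn=BusRdX  M[L4]=30
step 2: P2: load  L0  ⟶  IIEI  (L0)  txn=BusRd  M[L0]=60
step 3: P2: store L2 := 58  ⟶  IIMI  (L2)  txn=BusRdX  M[L2]=80
step 4: P1: store L1 := 15  ⟶  IMII  (L1)  txn=BusRdX  M[L1]=70
step 5: P0: store L1 := 37  ⟶  MIII  (L1)  txn=BusRdX+Flush  M[L1]=15
step 6: P2: load  L3  ⟶  IIEI  (L3)  txn=BusRd  M[L3]=70
step 7: P3: load  L4  ⟶  SIIS  (L4)  txn=BusRd+Flush  M[L4]=82
step 8: P2: load  L4  ⟶  SISS  (L4)  txn=BusRd  M[L4]=82
step 9: P0: store L1 := 60  ⟶  MIII  (L1)  txn=∅  M[L1]=15
step 10: P3: store L4 := 87  ⟶  IIIM  (L4)  txn=BusUpgr  M[L4]=82
step 11: P2: store L4 := 7  ⟶  IIMI  (L4)  txn=BusRdX+Flush  M[L4]=87
step 12: P1: load  L2  ⟶  ISSI  (L2)  txn=BusRd+Flush  M[L2]=58
step 13: P3: store L0 := 79  ⟶  IIIM  (L0)  txn=BusRdX  M[L0]=60
step 14: P3: load  L3  ⟶  IISS  (L3)  txn=BusRd  M[L3]=70
step 15: P2: store L4 := 95  ⟶  IIMI  (L4)  txn=∅  M[L4]=87
step 16: P2: load  L4  ⟶  IIMI  (L4)  txn=∅  M[L4]=87
step 17: P1: load  L2  ⟶  ISSI  (L2)  txn=∅  M[L2]=58
step 18: P0: load  L1  ⟶  MIII  (L1)  txn=∅  M[L1]=15
step 19: P0: load  L0  ⟶  SIIS  (L0)  txn=BusRd+Flush  M[L0]=79
step 20: P2: store L3 := 33  ⟶  IIMI  (L3)  txn=BusUpgr  M[L3]=70
step 21: P0: store L3 := 31  ⟶  MIII  (L3)  txn=BusRdX+Flush  M[L3]=33
step 22: P3: load  L1  ⟶  SIIS  (L1)  txn=BusRd+Flush  M[L1]=60
step 23: P2: load  L2  ⟶  ISSI  (L2)  txn=∅  M[L2]=58
step 24: P0: load  L3  ⟶  MIII  (L3)  txn=∅  M[L3]=33
step 25: P1: store L3 := 3  ⟶  IMII  (L3)  txn=BusRdX+Flush  M[L3]=31
step 26: P0: load  L1  ⟶  SIIS  (L1)  txn=∅  M[L1]=60
step 27: P3: load  L3  ⟶  ISIS  (L3)  txn=BusRd+Flush  M[L3]=3
step 28: P3: load  L3  ⟶  ISIS  (L3)  txn=∅  M[L3]=3

invalidations = 1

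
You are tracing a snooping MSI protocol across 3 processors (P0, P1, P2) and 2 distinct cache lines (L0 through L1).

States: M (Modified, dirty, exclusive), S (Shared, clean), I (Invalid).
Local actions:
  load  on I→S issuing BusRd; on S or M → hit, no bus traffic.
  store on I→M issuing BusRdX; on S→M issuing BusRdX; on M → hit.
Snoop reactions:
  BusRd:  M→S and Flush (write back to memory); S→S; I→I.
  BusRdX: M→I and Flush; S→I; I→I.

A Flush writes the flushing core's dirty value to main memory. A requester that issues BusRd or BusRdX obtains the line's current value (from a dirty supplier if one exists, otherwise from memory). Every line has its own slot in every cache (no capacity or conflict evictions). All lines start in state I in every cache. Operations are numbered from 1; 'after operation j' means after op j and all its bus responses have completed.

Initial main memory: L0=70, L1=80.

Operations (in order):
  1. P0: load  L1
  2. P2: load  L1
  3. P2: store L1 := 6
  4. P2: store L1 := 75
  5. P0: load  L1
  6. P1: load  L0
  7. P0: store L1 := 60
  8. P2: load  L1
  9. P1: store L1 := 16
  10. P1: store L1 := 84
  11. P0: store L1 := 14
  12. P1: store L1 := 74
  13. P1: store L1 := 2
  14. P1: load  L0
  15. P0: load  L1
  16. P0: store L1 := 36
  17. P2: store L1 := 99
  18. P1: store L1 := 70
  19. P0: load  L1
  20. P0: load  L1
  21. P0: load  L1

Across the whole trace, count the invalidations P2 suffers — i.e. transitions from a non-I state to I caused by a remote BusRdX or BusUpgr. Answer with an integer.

[1] P0: load  L1 | P0:S(80), P1:I, P2:I | bus: BusRd
[2] P2: load  L1 | P0:S(80), P1:I, P2:S(80) | bus: BusRd
[3] P2: store L1 := 6 | P0:I, P1:I, P2:M(6) | bus: BusRdX
[4] P2: store L1 := 75 | P0:I, P1:I, P2:M(75) | bus: none
[5] P0: load  L1 | P0:S(75), P1:I, P2:S(75) | bus: BusRd,Flush
[6] P1: load  L0 | P0:I, P1:S(70), P2:I | bus: BusRd
[7] P0: store L1 := 60 | P0:M(60), P1:I, P2:I | bus: BusRdX
[8] P2: load  L1 | P0:S(60), P1:I, P2:S(60) | bus: BusRd,Flush
[9] P1: store L1 := 16 | P0:I, P1:M(16), P2:I | bus: BusRdX
[10] P1: store L1 := 84 | P0:I, P1:M(84), P2:I | bus: none
[11] P0: store L1 := 14 | P0:M(14), P1:I, P2:I | bus: BusRdX,Flush
[12] P1: store L1 := 74 | P0:I, P1:M(74), P2:I | bus: BusRdX,Flush
[13] P1: store L1 := 2 | P0:I, P1:M(2), P2:I | bus: none
[14] P1: load  L0 | P0:I, P1:S(70), P2:I | bus: none
[15] P0: load  L1 | P0:S(2), P1:S(2), P2:I | bus: BusRd,Flush
[16] P0: store L1 := 36 | P0:M(36), P1:I, P2:I | bus: BusRdX
[17] P2: store L1 := 99 | P0:I, P1:I, P2:M(99) | bus: BusRdX,Flush
[18] P1: store L1 := 70 | P0:I, P1:M(70), P2:I | bus: BusRdX,Flush
[19] P0: load  L1 | P0:S(70), P1:S(70), P2:I | bus: BusRd,Flush
[20] P0: load  L1 | P0:S(70), P1:S(70), P2:I | bus: none
[21] P0: load  L1 | P0:S(70), P1:S(70), P2:I | bus: none

invalidations = 3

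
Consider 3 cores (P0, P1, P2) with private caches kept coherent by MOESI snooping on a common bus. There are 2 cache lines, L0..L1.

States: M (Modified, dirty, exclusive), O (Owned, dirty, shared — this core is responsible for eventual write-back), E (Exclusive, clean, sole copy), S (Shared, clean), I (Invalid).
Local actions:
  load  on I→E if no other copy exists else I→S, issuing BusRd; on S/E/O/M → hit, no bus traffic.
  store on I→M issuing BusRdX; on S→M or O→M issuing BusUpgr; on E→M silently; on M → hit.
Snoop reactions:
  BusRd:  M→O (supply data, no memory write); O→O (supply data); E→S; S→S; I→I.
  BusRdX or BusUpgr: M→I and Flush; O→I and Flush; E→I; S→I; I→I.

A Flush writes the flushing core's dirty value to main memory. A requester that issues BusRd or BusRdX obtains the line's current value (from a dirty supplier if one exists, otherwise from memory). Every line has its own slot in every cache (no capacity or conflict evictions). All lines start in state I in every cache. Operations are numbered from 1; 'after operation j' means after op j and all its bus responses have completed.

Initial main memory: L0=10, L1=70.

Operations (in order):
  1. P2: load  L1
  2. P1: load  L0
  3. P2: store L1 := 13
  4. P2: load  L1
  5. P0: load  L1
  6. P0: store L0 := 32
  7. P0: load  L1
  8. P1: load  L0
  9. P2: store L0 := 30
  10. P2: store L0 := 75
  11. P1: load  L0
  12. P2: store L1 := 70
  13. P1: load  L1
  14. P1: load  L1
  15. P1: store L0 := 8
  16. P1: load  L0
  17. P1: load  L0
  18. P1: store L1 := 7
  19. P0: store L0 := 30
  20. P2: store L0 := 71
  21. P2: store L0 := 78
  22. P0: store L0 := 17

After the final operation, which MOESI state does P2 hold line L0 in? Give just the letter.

1. P2: load  L1  bus=[BusRd]  L1: P0=I P1=I P2=E  mem[L1]=70
2. P1: load  L0  bus=[BusRd]  L0: P0=I P1=E P2=I  mem[L0]=10
3. P2: store L1 := 13  bus=[-]  L1: P0=I P1=I P2=M  mem[L1]=70
4. P2: load  L1  bus=[-]  L1: P0=I P1=I P2=M  mem[L1]=70
5. P0: load  L1  bus=[BusRd]  L1: P0=S P1=I P2=O  mem[L1]=70
6. P0: store L0 := 32  bus=[BusRdX]  L0: P0=M P1=I P2=I  mem[L0]=10
7. P0: load  L1  bus=[-]  L1: P0=S P1=I P2=O  mem[L1]=70
8. P1: load  L0  bus=[BusRd]  L0: P0=O P1=S P2=I  mem[L0]=10
9. P2: store L0 := 30  bus=[BusRdX,Flush]  L0: P0=I P1=I P2=M  mem[L0]=32
10. P2: store L0 := 75  bus=[-]  L0: P0=I P1=I P2=M  mem[L0]=32
11. P1: load  L0  bus=[BusRd]  L0: P0=I P1=S P2=O  mem[L0]=32
12. P2: store L1 := 70  bus=[BusUpgr]  L1: P0=I P1=I P2=M  mem[L1]=70
13. P1: load  L1  bus=[BusRd]  L1: P0=I P1=S P2=O  mem[L1]=70
14. P1: load  L1  bus=[-]  L1: P0=I P1=S P2=O  mem[L1]=70
15. P1: store L0 := 8  bus=[BusUpgr,Flush]  L0: P0=I P1=M P2=I  mem[L0]=75
16. P1: load  L0  bus=[-]  L0: P0=I P1=M P2=I  mem[L0]=75
17. P1: load  L0  bus=[-]  L0: P0=I P1=M P2=I  mem[L0]=75
18. P1: store L1 := 7  bus=[BusUpgr,Flush]  L1: P0=I P1=M P2=I  mem[L1]=70
19. P0: store L0 := 30  bus=[BusRdX,Flush]  L0: P0=M P1=I P2=I  mem[L0]=8
20. P2: store L0 := 71  bus=[BusRdX,Flush]  L0: P0=I P1=I P2=M  mem[L0]=30
21. P2: store L0 := 78  bus=[-]  L0: P0=I P1=I P2=M  mem[L0]=30
22. P0: store L0 := 17  bus=[BusRdX,Flush]  L0: P0=M P1=I P2=I  mem[L0]=78

state = I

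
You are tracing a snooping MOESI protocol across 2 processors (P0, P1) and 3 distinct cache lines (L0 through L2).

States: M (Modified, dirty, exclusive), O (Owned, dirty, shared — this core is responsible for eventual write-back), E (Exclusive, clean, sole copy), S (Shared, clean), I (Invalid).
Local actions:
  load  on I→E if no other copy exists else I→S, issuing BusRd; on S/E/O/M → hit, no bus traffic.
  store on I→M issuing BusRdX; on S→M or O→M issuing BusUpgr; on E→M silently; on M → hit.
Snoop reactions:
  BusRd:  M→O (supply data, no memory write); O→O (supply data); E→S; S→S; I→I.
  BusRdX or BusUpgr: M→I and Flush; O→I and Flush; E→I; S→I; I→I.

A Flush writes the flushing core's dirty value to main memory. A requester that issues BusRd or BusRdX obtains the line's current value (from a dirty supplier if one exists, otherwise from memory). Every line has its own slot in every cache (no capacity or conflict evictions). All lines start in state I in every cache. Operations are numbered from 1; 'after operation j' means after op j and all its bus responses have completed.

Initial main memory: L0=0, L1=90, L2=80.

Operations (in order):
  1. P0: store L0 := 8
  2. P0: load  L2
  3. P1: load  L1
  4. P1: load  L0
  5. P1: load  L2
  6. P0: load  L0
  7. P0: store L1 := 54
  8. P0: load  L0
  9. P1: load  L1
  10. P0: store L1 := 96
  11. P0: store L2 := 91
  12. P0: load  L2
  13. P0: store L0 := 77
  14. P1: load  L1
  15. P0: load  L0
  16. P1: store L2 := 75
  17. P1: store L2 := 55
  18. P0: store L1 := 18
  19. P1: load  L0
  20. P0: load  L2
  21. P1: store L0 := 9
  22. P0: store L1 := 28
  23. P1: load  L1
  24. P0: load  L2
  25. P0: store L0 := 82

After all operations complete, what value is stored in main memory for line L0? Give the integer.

memory[L0] = 9

1. P0: store L0 := 8  bus=[BusRdX]  L0: P0=M P1=I  mem[L0]=0
2. P0: load  L2  bus=[BusRd]  L2: P0=E P1=I  mem[L2]=80
3. P1: load  L1  bus=[BusRd]  L1: P0=I P1=E  mem[L1]=90
4. P1: load  L0  bus=[BusRd]  L0: P0=O P1=S  mem[L0]=0
5. P1: load  L2  bus=[BusRd]  L2: P0=S P1=S  mem[L2]=80
6. P0: load  L0  bus=[-]  L0: P0=O P1=S  mem[L0]=0
7. P0: store L1 := 54  bus=[BusRdX]  L1: P0=M P1=I  mem[L1]=90
8. P0: load  L0  bus=[-]  L0: P0=O P1=S  mem[L0]=0
9. P1: load  L1  bus=[BusRd]  L1: P0=O P1=S  mem[L1]=90
10. P0: store L1 := 96  bus=[BusUpgr]  L1: P0=M P1=I  mem[L1]=90
11. P0: store L2 := 91  bus=[BusUpgr]  L2: P0=M P1=I  mem[L2]=80
12. P0: load  L2  bus=[-]  L2: P0=M P1=I  mem[L2]=80
13. P0: store L0 := 77  bus=[BusUpgr]  L0: P0=M P1=I  mem[L0]=0
14. P1: load  L1  bus=[BusRd]  L1: P0=O P1=S  mem[L1]=90
15. P0: load  L0  bus=[-]  L0: P0=M P1=I  mem[L0]=0
16. P1: store L2 := 75  bus=[BusRdX,Flush]  L2: P0=I P1=M  mem[L2]=91
17. P1: store L2 := 55  bus=[-]  L2: P0=I P1=M  mem[L2]=91
18. P0: store L1 := 18  bus=[BusUpgr]  L1: P0=M P1=I  mem[L1]=90
19. P1: load  L0  bus=[BusRd]  L0: P0=O P1=S  mem[L0]=0
20. P0: load  L2  bus=[BusRd]  L2: P0=S P1=O  mem[L2]=91
21. P1: store L0 := 9  bus=[BusUpgr,Flush]  L0: P0=I P1=M  mem[L0]=77
22. P0: store L1 := 28  bus=[-]  L1: P0=M P1=I  mem[L1]=90
23. P1: load  L1  bus=[BusRd]  L1: P0=O P1=S  mem[L1]=90
24. P0: load  L2  bus=[-]  L2: P0=S P1=O  mem[L2]=91
25. P0: store L0 := 82  bus=[BusRdX,Flush]  L0: P0=M P1=I  mem[L0]=9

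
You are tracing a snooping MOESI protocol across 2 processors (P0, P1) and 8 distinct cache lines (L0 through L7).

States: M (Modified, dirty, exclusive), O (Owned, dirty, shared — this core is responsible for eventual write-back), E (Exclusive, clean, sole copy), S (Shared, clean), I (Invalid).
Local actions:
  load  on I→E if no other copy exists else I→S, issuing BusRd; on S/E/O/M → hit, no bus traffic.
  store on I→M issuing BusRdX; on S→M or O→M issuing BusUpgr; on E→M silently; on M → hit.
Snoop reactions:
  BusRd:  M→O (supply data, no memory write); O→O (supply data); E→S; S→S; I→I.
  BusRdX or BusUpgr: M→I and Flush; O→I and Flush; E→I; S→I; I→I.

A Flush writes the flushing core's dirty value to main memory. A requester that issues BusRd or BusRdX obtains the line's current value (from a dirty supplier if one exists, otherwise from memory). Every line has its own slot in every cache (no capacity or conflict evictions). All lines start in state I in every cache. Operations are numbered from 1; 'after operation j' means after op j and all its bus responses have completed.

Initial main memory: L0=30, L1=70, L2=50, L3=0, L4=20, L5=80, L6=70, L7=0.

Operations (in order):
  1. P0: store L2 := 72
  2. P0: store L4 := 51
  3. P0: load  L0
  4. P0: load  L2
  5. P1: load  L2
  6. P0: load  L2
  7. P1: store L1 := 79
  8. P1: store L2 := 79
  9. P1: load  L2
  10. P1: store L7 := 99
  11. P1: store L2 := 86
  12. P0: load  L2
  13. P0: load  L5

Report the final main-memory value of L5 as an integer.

memory[L5] = 80

  op1 P0: store L2 := 72 → M/I on L2; bus BusRdX; mem=50
  op2 P0: store L4 := 51 → M/I on L4; bus BusRdX; mem=20
  op3 P0: load  L0 → E/I on L0; bus BusRd; mem=30
  op4 P0: load  L2 → M/I on L2; bus (none); mem=50
  op5 P1: load  L2 → O/S on L2; bus BusRd; mem=50
  op6 P0: load  L2 → O/S on L2; bus (none); mem=50
  op7 P1: store L1 := 79 → I/M on L1; bus BusRdX; mem=70
  op8 P1: store L2 := 79 → I/M on L2; bus BusUpgr Flush; mem=72
  op9 P1: load  L2 → I/M on L2; bus (none); mem=72
  op10 P1: store L7 := 99 → I/M on L7; bus BusRdX; mem=0
  op11 P1: store L2 := 86 → I/M on L2; bus (none); mem=72
  op12 P0: load  L2 → S/O on L2; bus BusRd; mem=72
  op13 P0: load  L5 → E/I on L5; bus BusRd; mem=80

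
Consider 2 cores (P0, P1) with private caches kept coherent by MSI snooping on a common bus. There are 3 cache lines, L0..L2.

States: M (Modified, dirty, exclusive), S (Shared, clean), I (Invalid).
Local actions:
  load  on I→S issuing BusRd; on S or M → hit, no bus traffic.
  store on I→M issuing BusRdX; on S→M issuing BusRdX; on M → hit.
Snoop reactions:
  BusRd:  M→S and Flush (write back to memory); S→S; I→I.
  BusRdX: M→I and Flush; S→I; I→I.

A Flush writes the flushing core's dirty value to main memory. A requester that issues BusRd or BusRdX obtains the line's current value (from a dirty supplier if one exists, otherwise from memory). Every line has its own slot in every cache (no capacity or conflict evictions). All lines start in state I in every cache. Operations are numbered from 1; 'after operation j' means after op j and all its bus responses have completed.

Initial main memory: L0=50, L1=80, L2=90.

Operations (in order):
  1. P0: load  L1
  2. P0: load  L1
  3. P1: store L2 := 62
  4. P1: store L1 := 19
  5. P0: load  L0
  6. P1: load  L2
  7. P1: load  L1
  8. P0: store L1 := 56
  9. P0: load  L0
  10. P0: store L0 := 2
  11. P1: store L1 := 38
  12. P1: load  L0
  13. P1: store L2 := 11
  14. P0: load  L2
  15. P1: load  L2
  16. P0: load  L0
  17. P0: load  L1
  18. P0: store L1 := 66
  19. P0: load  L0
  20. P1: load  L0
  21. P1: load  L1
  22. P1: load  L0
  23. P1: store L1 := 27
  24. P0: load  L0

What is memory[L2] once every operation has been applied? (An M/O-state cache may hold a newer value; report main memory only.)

step 1: P0: load  L1  ⟶  SI  (L1)  txn=BusRd  M[L1]=80
step 2: P0: load  L1  ⟶  SI  (L1)  txn=∅  M[L1]=80
step 3: P1: store L2 := 62  ⟶  IM  (L2)  txn=BusRdX  M[L2]=90
step 4: P1: store L1 := 19  ⟶  IM  (L1)  txn=BusRdX  M[L1]=80
step 5: P0: load  L0  ⟶  SI  (L0)  txn=BusRd  M[L0]=50
step 6: P1: load  L2  ⟶  IM  (L2)  txn=∅  M[L2]=90
step 7: P1: load  L1  ⟶  IM  (L1)  txn=∅  M[L1]=80
step 8: P0: store L1 := 56  ⟶  MI  (L1)  txn=BusRdX+Flush  M[L1]=19
step 9: P0: load  L0  ⟶  SI  (L0)  txn=∅  M[L0]=50
step 10: P0: store L0 := 2  ⟶  MI  (L0)  txn=BusRdX  M[L0]=50
step 11: P1: store L1 := 38  ⟶  IM  (L1)  txn=BusRdX+Flush  M[L1]=56
step 12: P1: load  L0  ⟶  SS  (L0)  txn=BusRd+Flush  M[L0]=2
step 13: P1: store L2 := 11  ⟶  IM  (L2)  txn=∅  M[L2]=90
step 14: P0: load  L2  ⟶  SS  (L2)  txn=BusRd+Flush  M[L2]=11
step 15: P1: load  L2  ⟶  SS  (L2)  txn=∅  M[L2]=11
step 16: P0: load  L0  ⟶  SS  (L0)  txn=∅  M[L0]=2
step 17: P0: load  L1  ⟶  SS  (L1)  txn=BusRd+Flush  M[L1]=38
step 18: P0: store L1 := 66  ⟶  MI  (L1)  txn=BusRdX  M[L1]=38
step 19: P0: load  L0  ⟶  SS  (L0)  txn=∅  M[L0]=2
step 20: P1: load  L0  ⟶  SS  (L0)  txn=∅  M[L0]=2
step 21: P1: load  L1  ⟶  SS  (L1)  txn=BusRd+Flush  M[L1]=66
step 22: P1: load  L0  ⟶  SS  (L0)  txn=∅  M[L0]=2
step 23: P1: store L1 := 27  ⟶  IM  (L1)  txn=BusRdX  M[L1]=66
step 24: P0: load  L0  ⟶  SS  (L0)  txn=∅  M[L0]=2

memory[L2] = 11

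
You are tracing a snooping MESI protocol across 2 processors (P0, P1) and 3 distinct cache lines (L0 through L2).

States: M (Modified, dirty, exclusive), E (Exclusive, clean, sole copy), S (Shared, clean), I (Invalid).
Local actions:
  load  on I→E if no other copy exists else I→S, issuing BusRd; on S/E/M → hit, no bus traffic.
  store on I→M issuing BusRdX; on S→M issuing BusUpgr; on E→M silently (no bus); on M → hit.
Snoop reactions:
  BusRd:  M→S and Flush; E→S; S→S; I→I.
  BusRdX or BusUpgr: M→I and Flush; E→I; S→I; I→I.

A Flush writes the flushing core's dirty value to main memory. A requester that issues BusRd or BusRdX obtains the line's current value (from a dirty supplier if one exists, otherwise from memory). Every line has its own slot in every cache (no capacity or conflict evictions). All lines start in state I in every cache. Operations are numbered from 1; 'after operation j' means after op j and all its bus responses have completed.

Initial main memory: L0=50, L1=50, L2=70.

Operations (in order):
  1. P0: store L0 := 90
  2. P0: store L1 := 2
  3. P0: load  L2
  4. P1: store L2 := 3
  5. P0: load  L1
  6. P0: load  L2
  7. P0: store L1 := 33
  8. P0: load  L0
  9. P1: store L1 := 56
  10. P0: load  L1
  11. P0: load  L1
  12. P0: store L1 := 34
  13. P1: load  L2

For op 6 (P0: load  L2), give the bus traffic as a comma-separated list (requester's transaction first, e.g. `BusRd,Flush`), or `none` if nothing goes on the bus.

bus = BusRd,Flush

  op1 P0: store L0 := 90 → M/I on L0; bus BusRdX; mem=50
  op2 P0: store L1 := 2 → M/I on L1; bus BusRdX; mem=50
  op3 P0: load  L2 → E/I on L2; bus BusRd; mem=70
  op4 P1: store L2 := 3 → I/M on L2; bus BusRdX; mem=70
  op5 P0: load  L1 → M/I on L1; bus (none); mem=50
  op6 P0: load  L2 → S/S on L2; bus BusRd Flush; mem=3
  op7 P0: store L1 := 33 → M/I on L1; bus (none); mem=50
  op8 P0: load  L0 → M/I on L0; bus (none); mem=50
  op9 P1: store L1 := 56 → I/M on L1; bus BusRdX Flush; mem=33
  op10 P0: load  L1 → S/S on L1; bus BusRd Flush; mem=56
  op11 P0: load  L1 → S/S on L1; bus (none); mem=56
  op12 P0: store L1 := 34 → M/I on L1; bus BusUpgr; mem=56
  op13 P1: load  L2 → S/S on L2; bus (none); mem=3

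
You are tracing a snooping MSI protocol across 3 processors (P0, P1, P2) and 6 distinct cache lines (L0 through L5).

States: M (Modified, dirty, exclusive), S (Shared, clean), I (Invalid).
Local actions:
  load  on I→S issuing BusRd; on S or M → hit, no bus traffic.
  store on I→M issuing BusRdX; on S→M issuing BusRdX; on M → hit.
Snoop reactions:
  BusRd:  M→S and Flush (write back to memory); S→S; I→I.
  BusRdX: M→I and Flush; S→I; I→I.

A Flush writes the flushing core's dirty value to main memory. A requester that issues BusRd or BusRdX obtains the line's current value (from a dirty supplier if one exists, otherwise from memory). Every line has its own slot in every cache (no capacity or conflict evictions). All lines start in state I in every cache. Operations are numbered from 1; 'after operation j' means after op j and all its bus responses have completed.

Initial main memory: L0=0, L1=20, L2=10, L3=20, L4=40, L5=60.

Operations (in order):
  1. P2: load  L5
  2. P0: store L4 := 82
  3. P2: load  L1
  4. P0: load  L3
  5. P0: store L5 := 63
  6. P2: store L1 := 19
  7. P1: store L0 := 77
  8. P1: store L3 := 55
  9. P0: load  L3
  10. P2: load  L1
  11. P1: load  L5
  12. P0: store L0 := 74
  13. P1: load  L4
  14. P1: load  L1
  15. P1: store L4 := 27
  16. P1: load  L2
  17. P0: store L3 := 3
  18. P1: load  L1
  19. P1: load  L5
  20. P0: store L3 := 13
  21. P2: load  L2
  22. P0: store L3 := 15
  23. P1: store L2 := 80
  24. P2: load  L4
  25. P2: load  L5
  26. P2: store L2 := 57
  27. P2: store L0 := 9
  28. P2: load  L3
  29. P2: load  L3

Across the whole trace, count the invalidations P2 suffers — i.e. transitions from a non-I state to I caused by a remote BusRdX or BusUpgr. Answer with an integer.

step 1: P2: load  L5  ⟶  IIS  (L5)  txn=BusRd  M[L5]=60
step 2: P0: store L4 := 82  ⟶  MII  (L4)  txn=BusRdX  M[L4]=40
step 3: P2: load  L1  ⟶  IIS  (L1)  txn=BusRd  M[L1]=20
step 4: P0: load  L3  ⟶  SII  (L3)  txn=BusRd  M[L3]=20
step 5: P0: store L5 := 63  ⟶  MII  (L5)  txn=BusRdX  M[L5]=60
step 6: P2: store L1 := 19  ⟶  IIM  (L1)  txn=BusRdX  M[L1]=20
step 7: P1: store L0 := 77  ⟶  IMI  (L0)  txn=BusRdX  M[L0]=0
step 8: P1: store L3 := 55  ⟶  IMI  (L3)  txn=BusRdX  M[L3]=20
step 9: P0: load  L3  ⟶  SSI  (L3)  txn=BusRd+Flush  M[L3]=55
step 10: P2: load  L1  ⟶  IIM  (L1)  txn=∅  M[L1]=20
step 11: P1: load  L5  ⟶  SSI  (L5)  txn=BusRd+Flush  M[L5]=63
step 12: P0: store L0 := 74  ⟶  MII  (L0)  txn=BusRdX+Flush  M[L0]=77
step 13: P1: load  L4  ⟶  SSI  (L4)  txn=BusRd+Flush  M[L4]=82
step 14: P1: load  L1  ⟶  ISS  (L1)  txn=BusRd+Flush  M[L1]=19
step 15: P1: store L4 := 27  ⟶  IMI  (L4)  txn=BusRdX  M[L4]=82
step 16: P1: load  L2  ⟶  ISI  (L2)  txn=BusRd  M[L2]=10
step 17: P0: store L3 := 3  ⟶  MII  (L3)  txn=BusRdX  M[L3]=55
step 18: P1: load  L1  ⟶  ISS  (L1)  txn=∅  M[L1]=19
step 19: P1: load  L5  ⟶  SSI  (L5)  txn=∅  M[L5]=63
step 20: P0: store L3 := 13  ⟶  MII  (L3)  txn=∅  M[L3]=55
step 21: P2: load  L2  ⟶  ISS  (L2)  txn=BusRd  M[L2]=10
step 22: P0: store L3 := 15  ⟶  MII  (L3)  txn=∅  M[L3]=55
step 23: P1: store L2 := 80  ⟶  IMI  (L2)  txn=BusRdX  M[L2]=10
step 24: P2: load  L4  ⟶  ISS  (L4)  txn=BusRd+Flush  M[L4]=27
step 25: P2: load  L5  ⟶  SSS  (L5)  txn=BusRd  M[L5]=63
step 26: P2: store L2 := 57  ⟶  IIM  (L2)  txn=BusRdX+Flush  M[L2]=80
step 27: P2: store L0 := 9  ⟶  IIM  (L0)  txn=BusRdX+Flush  M[L0]=74
step 28: P2: load  L3  ⟶  SIS  (L3)  txn=BusRd+Flush  M[L3]=15
step 29: P2: load  L3  ⟶  SIS  (L3)  txn=∅  M[L3]=15

invalidations = 2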